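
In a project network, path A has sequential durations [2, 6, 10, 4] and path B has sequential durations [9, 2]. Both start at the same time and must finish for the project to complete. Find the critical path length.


Path A total = 2 + 6 + 10 + 4 = 22
Path B total = 9 + 2 = 11
Critical path = longest path = max(22, 11) = 22

22


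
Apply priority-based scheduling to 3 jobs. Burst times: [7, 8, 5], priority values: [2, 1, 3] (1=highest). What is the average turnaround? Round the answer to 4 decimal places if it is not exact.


Sort by priority (ascending = highest first):
Order: [(1, 8), (2, 7), (3, 5)]
Completion times:
  Priority 1, burst=8, C=8
  Priority 2, burst=7, C=15
  Priority 3, burst=5, C=20
Average turnaround = 43/3 = 14.3333

14.3333


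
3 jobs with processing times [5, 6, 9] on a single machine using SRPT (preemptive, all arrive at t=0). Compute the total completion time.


Since all jobs arrive at t=0, SRPT equals SPT ordering.
SPT order: [5, 6, 9]
Completion times:
  Job 1: p=5, C=5
  Job 2: p=6, C=11
  Job 3: p=9, C=20
Total completion time = 5 + 11 + 20 = 36

36


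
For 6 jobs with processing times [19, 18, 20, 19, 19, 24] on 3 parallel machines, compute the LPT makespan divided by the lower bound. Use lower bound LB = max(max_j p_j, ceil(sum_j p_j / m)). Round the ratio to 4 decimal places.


LPT order: [24, 20, 19, 19, 19, 18]
Machine loads after assignment: [42, 39, 38]
LPT makespan = 42
Lower bound = max(max_job, ceil(total/3)) = max(24, 40) = 40
Ratio = 42 / 40 = 1.05

1.05


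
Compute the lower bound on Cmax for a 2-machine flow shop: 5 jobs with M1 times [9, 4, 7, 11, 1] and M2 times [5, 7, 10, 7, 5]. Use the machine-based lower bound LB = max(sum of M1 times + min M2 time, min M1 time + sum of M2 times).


LB1 = sum(M1 times) + min(M2 times) = 32 + 5 = 37
LB2 = min(M1 times) + sum(M2 times) = 1 + 34 = 35
Lower bound = max(LB1, LB2) = max(37, 35) = 37

37


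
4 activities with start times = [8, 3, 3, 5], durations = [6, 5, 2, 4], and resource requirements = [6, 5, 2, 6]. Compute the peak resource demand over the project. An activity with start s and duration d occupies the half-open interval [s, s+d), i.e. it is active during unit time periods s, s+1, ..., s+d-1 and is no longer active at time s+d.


Each activity i is active on [start_i, start_i + duration_i).
Compute total resource usage per time slot:
  t=0: active resources = [], total = 0
  t=1: active resources = [], total = 0
  t=2: active resources = [], total = 0
  t=3: active resources = [5, 2], total = 7
  t=4: active resources = [5, 2], total = 7
  t=5: active resources = [5, 6], total = 11
  t=6: active resources = [5, 6], total = 11
  t=7: active resources = [5, 6], total = 11
  t=8: active resources = [6, 6], total = 12
  t=9: active resources = [6], total = 6
  t=10: active resources = [6], total = 6
  t=11: active resources = [6], total = 6
  t=12: active resources = [6], total = 6
  t=13: active resources = [6], total = 6
Peak resource demand = 12

12


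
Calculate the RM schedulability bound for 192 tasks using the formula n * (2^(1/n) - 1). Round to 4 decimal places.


Compute 2^(1/192) = 1.0036166660
Subtract 1: 1.0036166660 - 1 = 0.0036166660
Multiply by n: 192 * 0.0036166660 = 0.6943998720
Round to 4 dp: 0.6944

0.6944


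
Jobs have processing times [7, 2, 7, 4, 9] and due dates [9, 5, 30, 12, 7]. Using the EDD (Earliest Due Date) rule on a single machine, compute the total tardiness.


Sort by due date (EDD order): [(2, 5), (9, 7), (7, 9), (4, 12), (7, 30)]
Compute completion times and tardiness:
  Job 1: p=2, d=5, C=2, tardiness=max(0,2-5)=0
  Job 2: p=9, d=7, C=11, tardiness=max(0,11-7)=4
  Job 3: p=7, d=9, C=18, tardiness=max(0,18-9)=9
  Job 4: p=4, d=12, C=22, tardiness=max(0,22-12)=10
  Job 5: p=7, d=30, C=29, tardiness=max(0,29-30)=0
Total tardiness = 23

23


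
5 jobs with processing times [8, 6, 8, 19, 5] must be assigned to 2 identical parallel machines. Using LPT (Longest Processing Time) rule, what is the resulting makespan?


Sort jobs in decreasing order (LPT): [19, 8, 8, 6, 5]
Assign each job to the least loaded machine:
  Machine 1: jobs [19, 5], load = 24
  Machine 2: jobs [8, 8, 6], load = 22
Makespan = max load = 24

24


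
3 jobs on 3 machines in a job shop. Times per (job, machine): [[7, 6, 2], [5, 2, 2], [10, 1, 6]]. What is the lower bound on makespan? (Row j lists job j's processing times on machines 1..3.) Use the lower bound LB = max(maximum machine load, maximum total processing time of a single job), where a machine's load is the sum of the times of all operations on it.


Machine loads:
  Machine 1: 7 + 5 + 10 = 22
  Machine 2: 6 + 2 + 1 = 9
  Machine 3: 2 + 2 + 6 = 10
Max machine load = 22
Job totals:
  Job 1: 15
  Job 2: 9
  Job 3: 17
Max job total = 17
Lower bound = max(22, 17) = 22

22


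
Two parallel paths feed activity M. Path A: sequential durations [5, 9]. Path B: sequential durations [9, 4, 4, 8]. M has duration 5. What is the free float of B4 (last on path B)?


ES(B4) = sum of predecessors on chain B = 17
EF(B4) = ES + duration = 17 + 8 = 25
Successor of B4 is M. ES(M) = max(sum(A), sum(B)) = max(14, 25) = 25
Free float = ES(successor) - EF(current) = 25 - 25 = 0

0


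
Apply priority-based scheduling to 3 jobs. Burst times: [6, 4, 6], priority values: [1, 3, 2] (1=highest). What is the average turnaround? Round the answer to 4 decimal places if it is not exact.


Sort by priority (ascending = highest first):
Order: [(1, 6), (2, 6), (3, 4)]
Completion times:
  Priority 1, burst=6, C=6
  Priority 2, burst=6, C=12
  Priority 3, burst=4, C=16
Average turnaround = 34/3 = 11.3333

11.3333


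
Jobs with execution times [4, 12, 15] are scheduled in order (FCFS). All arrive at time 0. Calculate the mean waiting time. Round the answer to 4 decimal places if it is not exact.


FCFS order (as given): [4, 12, 15]
Waiting times:
  Job 1: wait = 0
  Job 2: wait = 4
  Job 3: wait = 16
Sum of waiting times = 20
Average waiting time = 20/3 = 6.6667

6.6667


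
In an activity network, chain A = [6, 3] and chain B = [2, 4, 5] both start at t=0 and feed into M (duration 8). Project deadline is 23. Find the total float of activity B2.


Forward pass: ES(B2) = sum of predecessors on chain B = 2
EF = ES + duration = 2 + 4 = 6
Backward pass: LF(M) = deadline = 23; LS(M) = 23 - 8 = 15
LF(B2) = LS(M) - sum(successors on chain B) = 15 - 5 = 10
LS = LF - duration = 10 - 4 = 6
Total float = LS - ES = 6 - 2 = 4

4


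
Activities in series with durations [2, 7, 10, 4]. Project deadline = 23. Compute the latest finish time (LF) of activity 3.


LF(activity 3) = deadline - sum of successor durations
Successors: activities 4 through 4 with durations [4]
Sum of successor durations = 4
LF = 23 - 4 = 19

19


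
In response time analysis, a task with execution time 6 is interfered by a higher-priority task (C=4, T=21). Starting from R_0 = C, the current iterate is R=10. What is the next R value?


R_next = C + ceil(R_prev / T_hp) * C_hp
ceil(10 / 21) = ceil(0.4762) = 1
Interference = 1 * 4 = 4
R_next = 6 + 4 = 10
R_next = R_prev, so the iteration has converged (response time = 10).

10


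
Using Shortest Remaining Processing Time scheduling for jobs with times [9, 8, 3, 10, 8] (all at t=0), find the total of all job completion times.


Since all jobs arrive at t=0, SRPT equals SPT ordering.
SPT order: [3, 8, 8, 9, 10]
Completion times:
  Job 1: p=3, C=3
  Job 2: p=8, C=11
  Job 3: p=8, C=19
  Job 4: p=9, C=28
  Job 5: p=10, C=38
Total completion time = 3 + 11 + 19 + 28 + 38 = 99

99


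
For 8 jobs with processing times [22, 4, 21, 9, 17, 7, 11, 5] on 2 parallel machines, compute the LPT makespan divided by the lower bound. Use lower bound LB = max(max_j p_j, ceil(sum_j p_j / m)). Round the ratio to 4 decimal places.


LPT order: [22, 21, 17, 11, 9, 7, 5, 4]
Machine loads after assignment: [47, 49]
LPT makespan = 49
Lower bound = max(max_job, ceil(total/2)) = max(22, 48) = 48
Ratio = 49 / 48 = 1.0208

1.0208


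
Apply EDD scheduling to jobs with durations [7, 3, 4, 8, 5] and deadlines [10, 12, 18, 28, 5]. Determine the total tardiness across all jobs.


Sort by due date (EDD order): [(5, 5), (7, 10), (3, 12), (4, 18), (8, 28)]
Compute completion times and tardiness:
  Job 1: p=5, d=5, C=5, tardiness=max(0,5-5)=0
  Job 2: p=7, d=10, C=12, tardiness=max(0,12-10)=2
  Job 3: p=3, d=12, C=15, tardiness=max(0,15-12)=3
  Job 4: p=4, d=18, C=19, tardiness=max(0,19-18)=1
  Job 5: p=8, d=28, C=27, tardiness=max(0,27-28)=0
Total tardiness = 6

6


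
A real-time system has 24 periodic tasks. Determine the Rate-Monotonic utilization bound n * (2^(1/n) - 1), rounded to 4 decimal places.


Compute 2^(1/24) = 1.0293022366
Subtract 1: 1.0293022366 - 1 = 0.0293022366
Multiply by n: 24 * 0.0293022366 = 0.7032536784
Round to 4 dp: 0.7033

0.7033


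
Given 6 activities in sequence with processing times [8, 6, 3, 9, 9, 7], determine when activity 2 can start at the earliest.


Activity 2 starts after activities 1 through 1 complete.
Predecessor durations: [8]
ES = 8 = 8

8


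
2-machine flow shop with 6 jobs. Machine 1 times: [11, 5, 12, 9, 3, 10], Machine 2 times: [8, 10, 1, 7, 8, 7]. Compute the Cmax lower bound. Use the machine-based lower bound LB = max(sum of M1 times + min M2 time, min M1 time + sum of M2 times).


LB1 = sum(M1 times) + min(M2 times) = 50 + 1 = 51
LB2 = min(M1 times) + sum(M2 times) = 3 + 41 = 44
Lower bound = max(LB1, LB2) = max(51, 44) = 51

51


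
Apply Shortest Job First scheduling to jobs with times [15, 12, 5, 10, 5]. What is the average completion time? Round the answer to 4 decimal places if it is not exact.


SJF order (ascending): [5, 5, 10, 12, 15]
Completion times:
  Job 1: burst=5, C=5
  Job 2: burst=5, C=10
  Job 3: burst=10, C=20
  Job 4: burst=12, C=32
  Job 5: burst=15, C=47
Average completion = 114/5 = 22.8

22.8


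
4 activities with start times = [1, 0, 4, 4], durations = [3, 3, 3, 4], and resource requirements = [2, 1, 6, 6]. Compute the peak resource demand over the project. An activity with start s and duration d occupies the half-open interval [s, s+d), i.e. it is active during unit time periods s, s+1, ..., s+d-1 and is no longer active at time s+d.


Each activity i is active on [start_i, start_i + duration_i).
Compute total resource usage per time slot:
  t=0: active resources = [1], total = 1
  t=1: active resources = [2, 1], total = 3
  t=2: active resources = [2, 1], total = 3
  t=3: active resources = [2], total = 2
  t=4: active resources = [6, 6], total = 12
  t=5: active resources = [6, 6], total = 12
  t=6: active resources = [6, 6], total = 12
  t=7: active resources = [6], total = 6
Peak resource demand = 12

12


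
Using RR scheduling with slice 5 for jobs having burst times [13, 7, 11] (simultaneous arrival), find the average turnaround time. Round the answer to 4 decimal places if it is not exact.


Time quantum = 5
Execution trace:
  J1 runs 5 units, time = 5
  J2 runs 5 units, time = 10
  J3 runs 5 units, time = 15
  J1 runs 5 units, time = 20
  J2 runs 2 units, time = 22
  J3 runs 5 units, time = 27
  J1 runs 3 units, time = 30
  J3 runs 1 units, time = 31
Finish times: [30, 22, 31]
Average turnaround = 83/3 = 27.6667

27.6667


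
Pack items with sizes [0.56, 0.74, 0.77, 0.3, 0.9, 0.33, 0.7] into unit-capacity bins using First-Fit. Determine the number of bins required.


Place items sequentially using First-Fit:
  Item 0.56 -> new Bin 1
  Item 0.74 -> new Bin 2
  Item 0.77 -> new Bin 3
  Item 0.3 -> Bin 1 (now 0.86)
  Item 0.9 -> new Bin 4
  Item 0.33 -> new Bin 5
  Item 0.7 -> new Bin 6
Total bins used = 6

6


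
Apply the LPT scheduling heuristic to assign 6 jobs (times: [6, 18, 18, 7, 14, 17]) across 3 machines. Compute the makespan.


Sort jobs in decreasing order (LPT): [18, 18, 17, 14, 7, 6]
Assign each job to the least loaded machine:
  Machine 1: jobs [18, 7], load = 25
  Machine 2: jobs [18, 6], load = 24
  Machine 3: jobs [17, 14], load = 31
Makespan = max load = 31

31


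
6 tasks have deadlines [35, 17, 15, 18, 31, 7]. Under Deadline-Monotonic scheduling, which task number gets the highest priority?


Sort tasks by relative deadline (ascending):
  Task 6: deadline = 7
  Task 3: deadline = 15
  Task 2: deadline = 17
  Task 4: deadline = 18
  Task 5: deadline = 31
  Task 1: deadline = 35
Priority order (highest first): [6, 3, 2, 4, 5, 1]
Highest priority task = 6

6


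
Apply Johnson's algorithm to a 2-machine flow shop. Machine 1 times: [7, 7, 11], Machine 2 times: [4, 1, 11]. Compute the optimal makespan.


Apply Johnson's rule:
  Group 1 (a <= b): [(3, 11, 11)]
  Group 2 (a > b): [(1, 7, 4), (2, 7, 1)]
Optimal job order: [3, 1, 2]
Schedule:
  Job 3: M1 done at 11, M2 done at 22
  Job 1: M1 done at 18, M2 done at 26
  Job 2: M1 done at 25, M2 done at 27
Makespan = 27

27


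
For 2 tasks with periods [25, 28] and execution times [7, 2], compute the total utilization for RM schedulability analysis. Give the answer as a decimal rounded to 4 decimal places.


Compute individual utilizations (exact fractions):
  Task 1: C/T = 7/25 (approx. 0.28)
  Task 2: C/T = 2/28 = 1/14 (approx. 0.0714)
Total utilization U = 7/25 + 1/14 = 123/350
Rounded to 4 decimal places: U = 0.3514
RM (Liu & Layland) bound for 2 tasks = 0.828427; compare with U = 123/350 (approx. 0.351429)
U <= bound, so schedulable by RM sufficient condition.

0.3514


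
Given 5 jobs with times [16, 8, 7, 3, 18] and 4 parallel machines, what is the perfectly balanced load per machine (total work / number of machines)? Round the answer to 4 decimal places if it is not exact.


Total processing time = 16 + 8 + 7 + 3 + 18 = 52
Number of machines = 4
Ideal balanced load = 52 / 4 = 13.0

13.0


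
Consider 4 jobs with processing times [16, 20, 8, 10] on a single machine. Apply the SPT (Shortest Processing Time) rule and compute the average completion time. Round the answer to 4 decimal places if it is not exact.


Sort jobs by processing time (SPT order): [8, 10, 16, 20]
Compute completion times sequentially:
  Job 1: processing = 8, completes at 8
  Job 2: processing = 10, completes at 18
  Job 3: processing = 16, completes at 34
  Job 4: processing = 20, completes at 54
Sum of completion times = 114
Average completion time = 114/4 = 28.5

28.5


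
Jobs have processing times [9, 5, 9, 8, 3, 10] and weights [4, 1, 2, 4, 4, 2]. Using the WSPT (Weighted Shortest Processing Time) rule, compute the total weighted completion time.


Compute p/w ratios and sort ascending (WSPT): [(3, 4), (8, 4), (9, 4), (9, 2), (5, 1), (10, 2)]
Compute weighted completion times:
  Job (p=3,w=4): C=3, w*C=4*3=12
  Job (p=8,w=4): C=11, w*C=4*11=44
  Job (p=9,w=4): C=20, w*C=4*20=80
  Job (p=9,w=2): C=29, w*C=2*29=58
  Job (p=5,w=1): C=34, w*C=1*34=34
  Job (p=10,w=2): C=44, w*C=2*44=88
Total weighted completion time = 316

316


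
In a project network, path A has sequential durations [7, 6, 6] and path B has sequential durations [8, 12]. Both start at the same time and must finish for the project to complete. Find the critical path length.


Path A total = 7 + 6 + 6 = 19
Path B total = 8 + 12 = 20
Critical path = longest path = max(19, 20) = 20

20


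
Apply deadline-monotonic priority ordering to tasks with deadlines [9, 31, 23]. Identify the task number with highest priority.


Sort tasks by relative deadline (ascending):
  Task 1: deadline = 9
  Task 3: deadline = 23
  Task 2: deadline = 31
Priority order (highest first): [1, 3, 2]
Highest priority task = 1

1


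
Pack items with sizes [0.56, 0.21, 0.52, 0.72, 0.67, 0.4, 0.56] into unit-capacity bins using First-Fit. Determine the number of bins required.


Place items sequentially using First-Fit:
  Item 0.56 -> new Bin 1
  Item 0.21 -> Bin 1 (now 0.77)
  Item 0.52 -> new Bin 2
  Item 0.72 -> new Bin 3
  Item 0.67 -> new Bin 4
  Item 0.4 -> Bin 2 (now 0.92)
  Item 0.56 -> new Bin 5
Total bins used = 5

5


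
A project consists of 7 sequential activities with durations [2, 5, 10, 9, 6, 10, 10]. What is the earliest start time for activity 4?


Activity 4 starts after activities 1 through 3 complete.
Predecessor durations: [2, 5, 10]
ES = 2 + 5 + 10 = 17

17


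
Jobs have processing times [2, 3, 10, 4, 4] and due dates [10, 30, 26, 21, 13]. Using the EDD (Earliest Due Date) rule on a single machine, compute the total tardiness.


Sort by due date (EDD order): [(2, 10), (4, 13), (4, 21), (10, 26), (3, 30)]
Compute completion times and tardiness:
  Job 1: p=2, d=10, C=2, tardiness=max(0,2-10)=0
  Job 2: p=4, d=13, C=6, tardiness=max(0,6-13)=0
  Job 3: p=4, d=21, C=10, tardiness=max(0,10-21)=0
  Job 4: p=10, d=26, C=20, tardiness=max(0,20-26)=0
  Job 5: p=3, d=30, C=23, tardiness=max(0,23-30)=0
Total tardiness = 0

0


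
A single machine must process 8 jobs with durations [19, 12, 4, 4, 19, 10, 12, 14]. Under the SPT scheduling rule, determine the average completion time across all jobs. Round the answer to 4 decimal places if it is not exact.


Sort jobs by processing time (SPT order): [4, 4, 10, 12, 12, 14, 19, 19]
Compute completion times sequentially:
  Job 1: processing = 4, completes at 4
  Job 2: processing = 4, completes at 8
  Job 3: processing = 10, completes at 18
  Job 4: processing = 12, completes at 30
  Job 5: processing = 12, completes at 42
  Job 6: processing = 14, completes at 56
  Job 7: processing = 19, completes at 75
  Job 8: processing = 19, completes at 94
Sum of completion times = 327
Average completion time = 327/8 = 40.875

40.875


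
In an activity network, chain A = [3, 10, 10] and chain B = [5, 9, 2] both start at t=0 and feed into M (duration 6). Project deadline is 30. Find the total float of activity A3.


Forward pass: ES(A3) = sum of predecessors on chain A = 13
EF = ES + duration = 13 + 10 = 23
Backward pass: LF(M) = deadline = 30; LS(M) = 30 - 6 = 24
LF(A3) = LS(M) - sum(successors on chain A) = 24 - 0 = 24
LS = LF - duration = 24 - 10 = 14
Total float = LS - ES = 14 - 13 = 1

1


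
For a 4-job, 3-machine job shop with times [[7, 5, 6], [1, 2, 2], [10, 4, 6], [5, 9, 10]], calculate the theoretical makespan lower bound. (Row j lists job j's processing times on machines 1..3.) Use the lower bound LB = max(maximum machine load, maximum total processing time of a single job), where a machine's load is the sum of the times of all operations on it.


Machine loads:
  Machine 1: 7 + 1 + 10 + 5 = 23
  Machine 2: 5 + 2 + 4 + 9 = 20
  Machine 3: 6 + 2 + 6 + 10 = 24
Max machine load = 24
Job totals:
  Job 1: 18
  Job 2: 5
  Job 3: 20
  Job 4: 24
Max job total = 24
Lower bound = max(24, 24) = 24

24


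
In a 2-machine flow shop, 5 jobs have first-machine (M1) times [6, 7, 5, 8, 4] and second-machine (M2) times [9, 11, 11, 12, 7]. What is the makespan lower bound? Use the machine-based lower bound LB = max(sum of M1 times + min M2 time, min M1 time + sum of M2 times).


LB1 = sum(M1 times) + min(M2 times) = 30 + 7 = 37
LB2 = min(M1 times) + sum(M2 times) = 4 + 50 = 54
Lower bound = max(LB1, LB2) = max(37, 54) = 54

54


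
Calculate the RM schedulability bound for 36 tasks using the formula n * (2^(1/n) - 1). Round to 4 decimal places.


Compute 2^(1/36) = 1.0194406437
Subtract 1: 1.0194406437 - 1 = 0.0194406437
Multiply by n: 36 * 0.0194406437 = 0.6998631732
Round to 4 dp: 0.6999

0.6999


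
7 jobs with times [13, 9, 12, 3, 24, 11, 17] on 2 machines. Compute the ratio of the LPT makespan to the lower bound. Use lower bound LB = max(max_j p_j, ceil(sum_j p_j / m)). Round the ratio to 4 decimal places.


LPT order: [24, 17, 13, 12, 11, 9, 3]
Machine loads after assignment: [45, 44]
LPT makespan = 45
Lower bound = max(max_job, ceil(total/2)) = max(24, 45) = 45
Ratio = 45 / 45 = 1.0

1.0


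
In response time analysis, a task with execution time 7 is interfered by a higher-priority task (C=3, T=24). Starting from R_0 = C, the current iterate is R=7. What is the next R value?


R_next = C + ceil(R_prev / T_hp) * C_hp
ceil(7 / 24) = ceil(0.2917) = 1
Interference = 1 * 3 = 3
R_next = 7 + 3 = 10

10


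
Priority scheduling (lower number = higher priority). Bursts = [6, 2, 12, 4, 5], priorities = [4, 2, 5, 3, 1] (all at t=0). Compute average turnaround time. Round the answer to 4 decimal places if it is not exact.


Sort by priority (ascending = highest first):
Order: [(1, 5), (2, 2), (3, 4), (4, 6), (5, 12)]
Completion times:
  Priority 1, burst=5, C=5
  Priority 2, burst=2, C=7
  Priority 3, burst=4, C=11
  Priority 4, burst=6, C=17
  Priority 5, burst=12, C=29
Average turnaround = 69/5 = 13.8

13.8


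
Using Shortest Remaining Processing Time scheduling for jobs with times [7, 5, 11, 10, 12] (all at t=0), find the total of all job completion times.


Since all jobs arrive at t=0, SRPT equals SPT ordering.
SPT order: [5, 7, 10, 11, 12]
Completion times:
  Job 1: p=5, C=5
  Job 2: p=7, C=12
  Job 3: p=10, C=22
  Job 4: p=11, C=33
  Job 5: p=12, C=45
Total completion time = 5 + 12 + 22 + 33 + 45 = 117

117


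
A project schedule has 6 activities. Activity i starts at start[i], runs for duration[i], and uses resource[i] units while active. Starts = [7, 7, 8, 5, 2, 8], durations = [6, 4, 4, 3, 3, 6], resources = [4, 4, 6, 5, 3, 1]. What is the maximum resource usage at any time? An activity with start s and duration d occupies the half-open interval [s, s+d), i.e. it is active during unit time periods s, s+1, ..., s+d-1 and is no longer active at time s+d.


Each activity i is active on [start_i, start_i + duration_i).
Compute total resource usage per time slot:
  t=0: active resources = [], total = 0
  t=1: active resources = [], total = 0
  t=2: active resources = [3], total = 3
  t=3: active resources = [3], total = 3
  t=4: active resources = [3], total = 3
  t=5: active resources = [5], total = 5
  t=6: active resources = [5], total = 5
  t=7: active resources = [4, 4, 5], total = 13
  t=8: active resources = [4, 4, 6, 1], total = 15
  t=9: active resources = [4, 4, 6, 1], total = 15
  t=10: active resources = [4, 4, 6, 1], total = 15
  t=11: active resources = [4, 6, 1], total = 11
  t=12: active resources = [4, 1], total = 5
  t=13: active resources = [1], total = 1
Peak resource demand = 15

15


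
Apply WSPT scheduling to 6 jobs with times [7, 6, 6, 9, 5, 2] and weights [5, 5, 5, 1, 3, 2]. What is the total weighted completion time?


Compute p/w ratios and sort ascending (WSPT): [(2, 2), (6, 5), (6, 5), (7, 5), (5, 3), (9, 1)]
Compute weighted completion times:
  Job (p=2,w=2): C=2, w*C=2*2=4
  Job (p=6,w=5): C=8, w*C=5*8=40
  Job (p=6,w=5): C=14, w*C=5*14=70
  Job (p=7,w=5): C=21, w*C=5*21=105
  Job (p=5,w=3): C=26, w*C=3*26=78
  Job (p=9,w=1): C=35, w*C=1*35=35
Total weighted completion time = 332

332


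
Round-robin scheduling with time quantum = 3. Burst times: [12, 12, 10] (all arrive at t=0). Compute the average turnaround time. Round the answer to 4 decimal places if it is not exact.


Time quantum = 3
Execution trace:
  J1 runs 3 units, time = 3
  J2 runs 3 units, time = 6
  J3 runs 3 units, time = 9
  J1 runs 3 units, time = 12
  J2 runs 3 units, time = 15
  J3 runs 3 units, time = 18
  J1 runs 3 units, time = 21
  J2 runs 3 units, time = 24
  J3 runs 3 units, time = 27
  J1 runs 3 units, time = 30
  J2 runs 3 units, time = 33
  J3 runs 1 units, time = 34
Finish times: [30, 33, 34]
Average turnaround = 97/3 = 32.3333

32.3333


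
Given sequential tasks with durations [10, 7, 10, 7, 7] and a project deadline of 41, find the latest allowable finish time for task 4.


LF(activity 4) = deadline - sum of successor durations
Successors: activities 5 through 5 with durations [7]
Sum of successor durations = 7
LF = 41 - 7 = 34

34


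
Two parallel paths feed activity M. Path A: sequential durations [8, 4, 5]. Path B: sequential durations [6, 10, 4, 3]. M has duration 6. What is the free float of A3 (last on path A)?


ES(A3) = sum of predecessors on chain A = 12
EF(A3) = ES + duration = 12 + 5 = 17
Successor of A3 is M. ES(M) = max(sum(A), sum(B)) = max(17, 23) = 23
Free float = ES(successor) - EF(current) = 23 - 17 = 6

6


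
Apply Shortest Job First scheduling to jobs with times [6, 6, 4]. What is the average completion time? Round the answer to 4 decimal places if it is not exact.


SJF order (ascending): [4, 6, 6]
Completion times:
  Job 1: burst=4, C=4
  Job 2: burst=6, C=10
  Job 3: burst=6, C=16
Average completion = 30/3 = 10.0

10.0


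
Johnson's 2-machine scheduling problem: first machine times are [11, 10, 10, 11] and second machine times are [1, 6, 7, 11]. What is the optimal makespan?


Apply Johnson's rule:
  Group 1 (a <= b): [(4, 11, 11)]
  Group 2 (a > b): [(3, 10, 7), (2, 10, 6), (1, 11, 1)]
Optimal job order: [4, 3, 2, 1]
Schedule:
  Job 4: M1 done at 11, M2 done at 22
  Job 3: M1 done at 21, M2 done at 29
  Job 2: M1 done at 31, M2 done at 37
  Job 1: M1 done at 42, M2 done at 43
Makespan = 43

43


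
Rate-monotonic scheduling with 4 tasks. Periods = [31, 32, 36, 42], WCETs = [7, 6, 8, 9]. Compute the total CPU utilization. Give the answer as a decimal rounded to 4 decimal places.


Compute individual utilizations (exact fractions):
  Task 1: C/T = 7/31 (approx. 0.2258)
  Task 2: C/T = 6/32 = 3/16 (approx. 0.1875)
  Task 3: C/T = 8/36 = 2/9 (approx. 0.2222)
  Task 4: C/T = 9/42 = 3/14 (approx. 0.2143)
Total utilization U = 7/31 + 3/16 + 2/9 + 3/14 = 26555/31248
Rounded to 4 decimal places: U = 0.8498
RM (Liu & Layland) bound for 4 tasks = 0.756828; compare with U = 26555/31248 (approx. 0.849814)
bound < U <= 1, so the RM sufficient condition is not met (inconclusive; an exact test such as response-time analysis is needed).

0.8498


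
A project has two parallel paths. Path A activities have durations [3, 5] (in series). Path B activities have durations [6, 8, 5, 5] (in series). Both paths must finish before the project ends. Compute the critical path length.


Path A total = 3 + 5 = 8
Path B total = 6 + 8 + 5 + 5 = 24
Critical path = longest path = max(8, 24) = 24

24


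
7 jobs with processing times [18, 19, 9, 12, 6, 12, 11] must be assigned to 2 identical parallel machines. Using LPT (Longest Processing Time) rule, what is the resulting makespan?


Sort jobs in decreasing order (LPT): [19, 18, 12, 12, 11, 9, 6]
Assign each job to the least loaded machine:
  Machine 1: jobs [19, 12, 9, 6], load = 46
  Machine 2: jobs [18, 12, 11], load = 41
Makespan = max load = 46

46


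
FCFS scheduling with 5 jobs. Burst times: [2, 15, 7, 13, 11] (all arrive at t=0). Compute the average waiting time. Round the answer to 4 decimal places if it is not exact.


FCFS order (as given): [2, 15, 7, 13, 11]
Waiting times:
  Job 1: wait = 0
  Job 2: wait = 2
  Job 3: wait = 17
  Job 4: wait = 24
  Job 5: wait = 37
Sum of waiting times = 80
Average waiting time = 80/5 = 16.0

16.0


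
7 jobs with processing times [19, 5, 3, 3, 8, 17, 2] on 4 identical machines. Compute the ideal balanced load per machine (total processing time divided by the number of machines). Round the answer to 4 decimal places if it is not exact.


Total processing time = 19 + 5 + 3 + 3 + 8 + 17 + 2 = 57
Number of machines = 4
Ideal balanced load = 57 / 4 = 14.25

14.25


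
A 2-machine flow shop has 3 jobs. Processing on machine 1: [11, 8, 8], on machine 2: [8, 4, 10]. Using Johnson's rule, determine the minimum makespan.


Apply Johnson's rule:
  Group 1 (a <= b): [(3, 8, 10)]
  Group 2 (a > b): [(1, 11, 8), (2, 8, 4)]
Optimal job order: [3, 1, 2]
Schedule:
  Job 3: M1 done at 8, M2 done at 18
  Job 1: M1 done at 19, M2 done at 27
  Job 2: M1 done at 27, M2 done at 31
Makespan = 31

31


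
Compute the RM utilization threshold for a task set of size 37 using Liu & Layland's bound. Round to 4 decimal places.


Compute 2^(1/37) = 1.0189102844
Subtract 1: 1.0189102844 - 1 = 0.0189102844
Multiply by n: 37 * 0.0189102844 = 0.6996805228
Round to 4 dp: 0.6997

0.6997


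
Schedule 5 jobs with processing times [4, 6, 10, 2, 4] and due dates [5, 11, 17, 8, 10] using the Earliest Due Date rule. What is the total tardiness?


Sort by due date (EDD order): [(4, 5), (2, 8), (4, 10), (6, 11), (10, 17)]
Compute completion times and tardiness:
  Job 1: p=4, d=5, C=4, tardiness=max(0,4-5)=0
  Job 2: p=2, d=8, C=6, tardiness=max(0,6-8)=0
  Job 3: p=4, d=10, C=10, tardiness=max(0,10-10)=0
  Job 4: p=6, d=11, C=16, tardiness=max(0,16-11)=5
  Job 5: p=10, d=17, C=26, tardiness=max(0,26-17)=9
Total tardiness = 14

14


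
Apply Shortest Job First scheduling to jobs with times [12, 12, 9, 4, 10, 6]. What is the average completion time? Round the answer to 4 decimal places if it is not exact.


SJF order (ascending): [4, 6, 9, 10, 12, 12]
Completion times:
  Job 1: burst=4, C=4
  Job 2: burst=6, C=10
  Job 3: burst=9, C=19
  Job 4: burst=10, C=29
  Job 5: burst=12, C=41
  Job 6: burst=12, C=53
Average completion = 156/6 = 26.0

26.0


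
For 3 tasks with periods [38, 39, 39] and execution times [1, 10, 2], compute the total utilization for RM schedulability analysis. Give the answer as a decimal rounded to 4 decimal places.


Compute individual utilizations (exact fractions):
  Task 1: C/T = 1/38 (approx. 0.0263)
  Task 2: C/T = 10/39 (approx. 0.2564)
  Task 3: C/T = 2/39 (approx. 0.0513)
Total utilization U = 1/38 + 10/39 + 2/39 = 165/494
Rounded to 4 decimal places: U = 0.3340
RM (Liu & Layland) bound for 3 tasks = 0.779763; compare with U = 165/494 (approx. 0.334008)
U <= bound, so schedulable by RM sufficient condition.

0.3340


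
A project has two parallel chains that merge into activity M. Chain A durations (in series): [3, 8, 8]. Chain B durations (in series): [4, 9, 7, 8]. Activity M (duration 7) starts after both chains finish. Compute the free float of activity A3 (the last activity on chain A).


ES(A3) = sum of predecessors on chain A = 11
EF(A3) = ES + duration = 11 + 8 = 19
Successor of A3 is M. ES(M) = max(sum(A), sum(B)) = max(19, 28) = 28
Free float = ES(successor) - EF(current) = 28 - 19 = 9

9


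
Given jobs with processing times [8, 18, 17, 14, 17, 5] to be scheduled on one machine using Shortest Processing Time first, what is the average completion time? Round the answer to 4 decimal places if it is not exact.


Sort jobs by processing time (SPT order): [5, 8, 14, 17, 17, 18]
Compute completion times sequentially:
  Job 1: processing = 5, completes at 5
  Job 2: processing = 8, completes at 13
  Job 3: processing = 14, completes at 27
  Job 4: processing = 17, completes at 44
  Job 5: processing = 17, completes at 61
  Job 6: processing = 18, completes at 79
Sum of completion times = 229
Average completion time = 229/6 = 38.1667

38.1667


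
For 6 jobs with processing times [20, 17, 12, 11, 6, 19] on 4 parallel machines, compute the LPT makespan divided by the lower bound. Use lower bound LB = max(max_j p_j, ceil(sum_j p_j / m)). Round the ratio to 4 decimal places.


LPT order: [20, 19, 17, 12, 11, 6]
Machine loads after assignment: [20, 19, 23, 23]
LPT makespan = 23
Lower bound = max(max_job, ceil(total/4)) = max(20, 22) = 22
Ratio = 23 / 22 = 1.0455

1.0455


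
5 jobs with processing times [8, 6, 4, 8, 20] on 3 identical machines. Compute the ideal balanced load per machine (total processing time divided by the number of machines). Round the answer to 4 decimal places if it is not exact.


Total processing time = 8 + 6 + 4 + 8 + 20 = 46
Number of machines = 3
Ideal balanced load = 46 / 3 = 15.3333

15.3333


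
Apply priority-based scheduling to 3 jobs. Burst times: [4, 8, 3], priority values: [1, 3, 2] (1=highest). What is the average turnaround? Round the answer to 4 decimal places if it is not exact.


Sort by priority (ascending = highest first):
Order: [(1, 4), (2, 3), (3, 8)]
Completion times:
  Priority 1, burst=4, C=4
  Priority 2, burst=3, C=7
  Priority 3, burst=8, C=15
Average turnaround = 26/3 = 8.6667

8.6667


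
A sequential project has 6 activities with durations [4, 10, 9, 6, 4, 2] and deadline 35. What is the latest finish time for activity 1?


LF(activity 1) = deadline - sum of successor durations
Successors: activities 2 through 6 with durations [10, 9, 6, 4, 2]
Sum of successor durations = 31
LF = 35 - 31 = 4

4


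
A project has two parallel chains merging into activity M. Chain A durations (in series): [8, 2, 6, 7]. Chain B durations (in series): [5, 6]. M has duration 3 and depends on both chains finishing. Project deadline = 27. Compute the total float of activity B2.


Forward pass: ES(B2) = sum of predecessors on chain B = 5
EF = ES + duration = 5 + 6 = 11
Backward pass: LF(M) = deadline = 27; LS(M) = 27 - 3 = 24
LF(B2) = LS(M) - sum(successors on chain B) = 24 - 0 = 24
LS = LF - duration = 24 - 6 = 18
Total float = LS - ES = 18 - 5 = 13

13


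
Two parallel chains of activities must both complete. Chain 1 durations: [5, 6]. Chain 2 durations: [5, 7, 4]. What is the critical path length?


Path A total = 5 + 6 = 11
Path B total = 5 + 7 + 4 = 16
Critical path = longest path = max(11, 16) = 16

16


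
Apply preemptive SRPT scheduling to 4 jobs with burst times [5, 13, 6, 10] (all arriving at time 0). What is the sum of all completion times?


Since all jobs arrive at t=0, SRPT equals SPT ordering.
SPT order: [5, 6, 10, 13]
Completion times:
  Job 1: p=5, C=5
  Job 2: p=6, C=11
  Job 3: p=10, C=21
  Job 4: p=13, C=34
Total completion time = 5 + 11 + 21 + 34 = 71

71


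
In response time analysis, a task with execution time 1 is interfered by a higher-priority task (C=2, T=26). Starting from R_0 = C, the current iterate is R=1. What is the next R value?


R_next = C + ceil(R_prev / T_hp) * C_hp
ceil(1 / 26) = ceil(0.0385) = 1
Interference = 1 * 2 = 2
R_next = 1 + 2 = 3

3


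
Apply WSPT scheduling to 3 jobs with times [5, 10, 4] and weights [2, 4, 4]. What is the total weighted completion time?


Compute p/w ratios and sort ascending (WSPT): [(4, 4), (5, 2), (10, 4)]
Compute weighted completion times:
  Job (p=4,w=4): C=4, w*C=4*4=16
  Job (p=5,w=2): C=9, w*C=2*9=18
  Job (p=10,w=4): C=19, w*C=4*19=76
Total weighted completion time = 110

110


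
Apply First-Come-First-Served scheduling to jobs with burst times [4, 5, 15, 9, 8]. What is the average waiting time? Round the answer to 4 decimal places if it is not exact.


FCFS order (as given): [4, 5, 15, 9, 8]
Waiting times:
  Job 1: wait = 0
  Job 2: wait = 4
  Job 3: wait = 9
  Job 4: wait = 24
  Job 5: wait = 33
Sum of waiting times = 70
Average waiting time = 70/5 = 14.0

14.0


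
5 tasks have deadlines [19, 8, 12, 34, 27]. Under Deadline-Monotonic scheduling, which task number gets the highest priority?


Sort tasks by relative deadline (ascending):
  Task 2: deadline = 8
  Task 3: deadline = 12
  Task 1: deadline = 19
  Task 5: deadline = 27
  Task 4: deadline = 34
Priority order (highest first): [2, 3, 1, 5, 4]
Highest priority task = 2

2


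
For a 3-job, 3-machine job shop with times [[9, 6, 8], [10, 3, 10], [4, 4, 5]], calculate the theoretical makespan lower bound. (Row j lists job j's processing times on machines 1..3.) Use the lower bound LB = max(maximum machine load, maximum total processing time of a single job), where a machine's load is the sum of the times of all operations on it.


Machine loads:
  Machine 1: 9 + 10 + 4 = 23
  Machine 2: 6 + 3 + 4 = 13
  Machine 3: 8 + 10 + 5 = 23
Max machine load = 23
Job totals:
  Job 1: 23
  Job 2: 23
  Job 3: 13
Max job total = 23
Lower bound = max(23, 23) = 23

23


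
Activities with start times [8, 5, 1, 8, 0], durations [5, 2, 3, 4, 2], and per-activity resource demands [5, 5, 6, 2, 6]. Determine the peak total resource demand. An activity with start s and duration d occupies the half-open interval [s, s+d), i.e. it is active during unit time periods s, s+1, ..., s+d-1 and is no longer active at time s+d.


Each activity i is active on [start_i, start_i + duration_i).
Compute total resource usage per time slot:
  t=0: active resources = [6], total = 6
  t=1: active resources = [6, 6], total = 12
  t=2: active resources = [6], total = 6
  t=3: active resources = [6], total = 6
  t=4: active resources = [], total = 0
  t=5: active resources = [5], total = 5
  t=6: active resources = [5], total = 5
  t=7: active resources = [], total = 0
  t=8: active resources = [5, 2], total = 7
  t=9: active resources = [5, 2], total = 7
  t=10: active resources = [5, 2], total = 7
  t=11: active resources = [5, 2], total = 7
  t=12: active resources = [5], total = 5
Peak resource demand = 12

12


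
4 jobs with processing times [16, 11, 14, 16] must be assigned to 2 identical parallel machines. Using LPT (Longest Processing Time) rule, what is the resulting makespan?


Sort jobs in decreasing order (LPT): [16, 16, 14, 11]
Assign each job to the least loaded machine:
  Machine 1: jobs [16, 14], load = 30
  Machine 2: jobs [16, 11], load = 27
Makespan = max load = 30

30


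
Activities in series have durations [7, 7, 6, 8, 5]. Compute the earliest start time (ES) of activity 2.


Activity 2 starts after activities 1 through 1 complete.
Predecessor durations: [7]
ES = 7 = 7

7


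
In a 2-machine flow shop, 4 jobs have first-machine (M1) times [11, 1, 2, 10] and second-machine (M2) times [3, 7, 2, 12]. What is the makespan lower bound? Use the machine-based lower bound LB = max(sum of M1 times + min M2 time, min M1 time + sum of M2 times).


LB1 = sum(M1 times) + min(M2 times) = 24 + 2 = 26
LB2 = min(M1 times) + sum(M2 times) = 1 + 24 = 25
Lower bound = max(LB1, LB2) = max(26, 25) = 26

26


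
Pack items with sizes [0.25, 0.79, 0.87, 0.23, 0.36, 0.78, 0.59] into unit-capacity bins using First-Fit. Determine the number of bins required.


Place items sequentially using First-Fit:
  Item 0.25 -> new Bin 1
  Item 0.79 -> new Bin 2
  Item 0.87 -> new Bin 3
  Item 0.23 -> Bin 1 (now 0.48)
  Item 0.36 -> Bin 1 (now 0.84)
  Item 0.78 -> new Bin 4
  Item 0.59 -> new Bin 5
Total bins used = 5

5


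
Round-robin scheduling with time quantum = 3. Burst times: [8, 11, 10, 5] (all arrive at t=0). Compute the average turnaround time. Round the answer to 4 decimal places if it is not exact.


Time quantum = 3
Execution trace:
  J1 runs 3 units, time = 3
  J2 runs 3 units, time = 6
  J3 runs 3 units, time = 9
  J4 runs 3 units, time = 12
  J1 runs 3 units, time = 15
  J2 runs 3 units, time = 18
  J3 runs 3 units, time = 21
  J4 runs 2 units, time = 23
  J1 runs 2 units, time = 25
  J2 runs 3 units, time = 28
  J3 runs 3 units, time = 31
  J2 runs 2 units, time = 33
  J3 runs 1 units, time = 34
Finish times: [25, 33, 34, 23]
Average turnaround = 115/4 = 28.75

28.75


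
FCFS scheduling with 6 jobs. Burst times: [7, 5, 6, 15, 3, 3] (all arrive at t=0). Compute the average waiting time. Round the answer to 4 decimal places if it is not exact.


FCFS order (as given): [7, 5, 6, 15, 3, 3]
Waiting times:
  Job 1: wait = 0
  Job 2: wait = 7
  Job 3: wait = 12
  Job 4: wait = 18
  Job 5: wait = 33
  Job 6: wait = 36
Sum of waiting times = 106
Average waiting time = 106/6 = 17.6667

17.6667


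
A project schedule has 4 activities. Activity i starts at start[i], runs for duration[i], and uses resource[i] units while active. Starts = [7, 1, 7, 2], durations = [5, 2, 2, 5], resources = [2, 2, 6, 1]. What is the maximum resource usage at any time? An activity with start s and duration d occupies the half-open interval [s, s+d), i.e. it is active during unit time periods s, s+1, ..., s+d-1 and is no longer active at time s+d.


Each activity i is active on [start_i, start_i + duration_i).
Compute total resource usage per time slot:
  t=0: active resources = [], total = 0
  t=1: active resources = [2], total = 2
  t=2: active resources = [2, 1], total = 3
  t=3: active resources = [1], total = 1
  t=4: active resources = [1], total = 1
  t=5: active resources = [1], total = 1
  t=6: active resources = [1], total = 1
  t=7: active resources = [2, 6], total = 8
  t=8: active resources = [2, 6], total = 8
  t=9: active resources = [2], total = 2
  t=10: active resources = [2], total = 2
  t=11: active resources = [2], total = 2
Peak resource demand = 8

8
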